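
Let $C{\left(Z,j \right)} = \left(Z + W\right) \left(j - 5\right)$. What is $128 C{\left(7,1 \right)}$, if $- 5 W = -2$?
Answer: $- \frac{18944}{5} \approx -3788.8$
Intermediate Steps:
$W = \frac{2}{5}$ ($W = \left(- \frac{1}{5}\right) \left(-2\right) = \frac{2}{5} \approx 0.4$)
$C{\left(Z,j \right)} = \left(-5 + j\right) \left(\frac{2}{5} + Z\right)$ ($C{\left(Z,j \right)} = \left(Z + \frac{2}{5}\right) \left(j - 5\right) = \left(\frac{2}{5} + Z\right) \left(-5 + j\right) = \left(-5 + j\right) \left(\frac{2}{5} + Z\right)$)
$128 C{\left(7,1 \right)} = 128 \left(-2 - 35 + \frac{2}{5} \cdot 1 + 7 \cdot 1\right) = 128 \left(-2 - 35 + \frac{2}{5} + 7\right) = 128 \left(- \frac{148}{5}\right) = - \frac{18944}{5}$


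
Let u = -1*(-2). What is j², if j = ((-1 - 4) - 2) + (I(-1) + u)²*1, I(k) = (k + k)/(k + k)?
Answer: 4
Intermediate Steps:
I(k) = 1 (I(k) = (2*k)/((2*k)) = (2*k)*(1/(2*k)) = 1)
u = 2
j = 2 (j = ((-1 - 4) - 2) + (1 + 2)²*1 = (-5 - 2) + 3²*1 = -7 + 9*1 = -7 + 9 = 2)
j² = 2² = 4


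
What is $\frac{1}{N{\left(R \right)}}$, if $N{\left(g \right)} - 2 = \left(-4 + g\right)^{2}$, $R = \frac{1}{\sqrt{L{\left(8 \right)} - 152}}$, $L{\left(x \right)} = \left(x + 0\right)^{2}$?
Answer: $\frac{139304}{2511521} - \frac{1408 i \sqrt{22}}{2511521} \approx 0.055466 - 0.0026295 i$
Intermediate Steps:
$L{\left(x \right)} = x^{2}$
$R = - \frac{i \sqrt{22}}{44}$ ($R = \frac{1}{\sqrt{8^{2} - 152}} = \frac{1}{\sqrt{64 - 152}} = \frac{1}{\sqrt{-88}} = \frac{1}{2 i \sqrt{22}} = - \frac{i \sqrt{22}}{44} \approx - 0.1066 i$)
$N{\left(g \right)} = 2 + \left(-4 + g\right)^{2}$
$\frac{1}{N{\left(R \right)}} = \frac{1}{2 + \left(-4 - \frac{i \sqrt{22}}{44}\right)^{2}}$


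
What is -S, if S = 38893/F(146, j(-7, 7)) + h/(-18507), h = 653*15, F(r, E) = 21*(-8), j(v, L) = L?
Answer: 240479437/1036392 ≈ 232.04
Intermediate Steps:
F(r, E) = -168
h = 9795
S = -240479437/1036392 (S = 38893/(-168) + 9795/(-18507) = 38893*(-1/168) + 9795*(-1/18507) = -38893/168 - 3265/6169 = -240479437/1036392 ≈ -232.04)
-S = -1*(-240479437/1036392) = 240479437/1036392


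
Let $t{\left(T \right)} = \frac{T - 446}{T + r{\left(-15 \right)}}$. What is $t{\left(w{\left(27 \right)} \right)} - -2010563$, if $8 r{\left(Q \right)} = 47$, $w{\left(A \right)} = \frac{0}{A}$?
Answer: $\frac{94492893}{47} \approx 2.0105 \cdot 10^{6}$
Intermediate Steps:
$w{\left(A \right)} = 0$
$r{\left(Q \right)} = \frac{47}{8}$ ($r{\left(Q \right)} = \frac{1}{8} \cdot 47 = \frac{47}{8}$)
$t{\left(T \right)} = \frac{-446 + T}{\frac{47}{8} + T}$ ($t{\left(T \right)} = \frac{T - 446}{T + \frac{47}{8}} = \frac{-446 + T}{\frac{47}{8} + T}$)
$t{\left(w{\left(27 \right)} \right)} - -2010563 = \frac{8 \left(-446 + 0\right)}{47 + 8 \cdot 0} - -2010563 = 8 \frac{1}{47 + 0} \left(-446\right) + 2010563 = 8 \cdot \frac{1}{47} \left(-446\right) + 2010563 = - \frac{3568}{47} + 2010563 = \frac{94492893}{47}$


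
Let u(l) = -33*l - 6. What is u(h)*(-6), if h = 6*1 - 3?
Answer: 630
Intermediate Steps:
h = 3 (h = 6 - 3 = 3)
u(l) = -6 - 33*l
u(h)*(-6) = (-6 - 33*3)*(-6) = (-6 - 99)*(-6) = -105*(-6) = 630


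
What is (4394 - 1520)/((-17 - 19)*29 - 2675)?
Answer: -2874/3719 ≈ -0.77279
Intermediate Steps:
(4394 - 1520)/((-17 - 19)*29 - 2675) = 2874/(-36*29 - 2675) = 2874/(-1044 - 2675) = 2874/(-3719) = 2874*(-1/3719) = -2874/3719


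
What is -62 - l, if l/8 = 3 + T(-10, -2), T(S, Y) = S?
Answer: -6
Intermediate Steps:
l = -56 (l = 8*(3 - 10) = 8*(-7) = -56)
-62 - l = -62 - 1*(-56) = -62 + 56 = -6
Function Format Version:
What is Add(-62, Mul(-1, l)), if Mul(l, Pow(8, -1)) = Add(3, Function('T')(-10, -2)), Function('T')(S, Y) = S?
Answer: -6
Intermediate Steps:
l = -56 (l = Mul(8, Add(3, -10)) = Mul(8, -7) = -56)
Add(-62, Mul(-1, l)) = Add(-62, Mul(-1, -56)) = Add(-62, 56) = -6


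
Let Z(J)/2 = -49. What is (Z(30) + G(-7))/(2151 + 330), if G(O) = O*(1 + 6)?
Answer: -49/827 ≈ -0.059250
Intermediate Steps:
Z(J) = -98 (Z(J) = 2*(-49) = -98)
G(O) = 7*O (G(O) = O*7 = 7*O)
(Z(30) + G(-7))/(2151 + 330) = (-98 + 7*(-7))/(2151 + 330) = (-98 - 49)/2481 = -147*1/2481 = -49/827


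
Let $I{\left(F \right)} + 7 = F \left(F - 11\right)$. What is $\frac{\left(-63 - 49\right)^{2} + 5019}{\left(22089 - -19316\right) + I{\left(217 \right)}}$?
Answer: $\frac{2509}{12300} \approx 0.20398$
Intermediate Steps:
$I{\left(F \right)} = -7 + F \left(-11 + F\right)$ ($I{\left(F \right)} = -7 + F \left(F - 11\right) = -7 + F \left(-11 + F\right)$)
$\frac{\left(-63 - 49\right)^{2} + 5019}{\left(22089 - -19316\right) + I{\left(217 \right)}} = \frac{\left(-63 - 49\right)^{2} + 5019}{\left(22089 - -19316\right) - \left(2394 - 47089\right)} = \frac{\left(-112\right)^{2} + 5019}{\left(22089 + 19316\right) - -44695} = \frac{12544 + 5019}{41405 + 44695} = \frac{17563}{86100} = 17563 \cdot \frac{1}{86100} = \frac{2509}{12300}$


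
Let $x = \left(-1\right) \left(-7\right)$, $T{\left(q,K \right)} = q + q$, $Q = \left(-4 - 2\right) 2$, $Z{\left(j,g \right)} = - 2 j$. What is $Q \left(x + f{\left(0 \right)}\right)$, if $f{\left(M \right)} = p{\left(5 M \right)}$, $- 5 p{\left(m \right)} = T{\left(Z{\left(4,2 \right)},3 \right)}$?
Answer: $- \frac{612}{5} \approx -122.4$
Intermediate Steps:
$Q = -12$ ($Q = \left(-6\right) 2 = -12$)
$T{\left(q,K \right)} = 2 q$
$x = 7$
$p{\left(m \right)} = \frac{16}{5}$ ($p{\left(m \right)} = - \frac{2 \left(\left(-2\right) 4\right)}{5} = - \frac{2 \left(-8\right)}{5} = \left(- \frac{1}{5}\right) \left(-16\right) = \frac{16}{5}$)
$f{\left(M \right)} = \frac{16}{5}$
$Q \left(x + f{\left(0 \right)}\right) = - 12 \left(7 + \frac{16}{5}\right) = \left(-12\right) \frac{51}{5} = - \frac{612}{5}$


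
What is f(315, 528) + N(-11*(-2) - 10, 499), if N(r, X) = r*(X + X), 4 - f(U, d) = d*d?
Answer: -266804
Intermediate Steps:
f(U, d) = 4 - d² (f(U, d) = 4 - d*d = 4 - d²)
N(r, X) = 2*X*r (N(r, X) = r*(2*X) = 2*X*r)
f(315, 528) + N(-11*(-2) - 10, 499) = (4 - 1*528²) + 2*499*(-11*(-2) - 10) = (4 - 1*278784) + 2*499*(22 - 10) = (4 - 278784) + 2*499*12 = -278780 + 11976 = -266804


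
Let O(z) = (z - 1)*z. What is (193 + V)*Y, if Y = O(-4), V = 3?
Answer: 3920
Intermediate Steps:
O(z) = z*(-1 + z) (O(z) = (-1 + z)*z = z*(-1 + z))
Y = 20 (Y = -4*(-1 - 4) = -4*(-5) = 20)
(193 + V)*Y = (193 + 3)*20 = 196*20 = 3920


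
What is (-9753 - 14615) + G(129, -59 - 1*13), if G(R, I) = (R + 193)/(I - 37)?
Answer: -2656434/109 ≈ -24371.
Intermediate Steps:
G(R, I) = (193 + R)/(-37 + I)
(-9753 - 14615) + G(129, -59 - 1*13) = (-9753 - 14615) + (193 + 129)/(-37 + (-59 - 1*13)) = -24368 + 322/(-37 + (-59 - 13)) = -24368 + 322/(-37 - 72) = -24368 + 322/(-109) = -24368 - 1/109*322 = -24368 - 322/109 = -2656434/109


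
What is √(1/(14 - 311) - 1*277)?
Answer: I*√2714910/99 ≈ 16.643*I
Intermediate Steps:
√(1/(14 - 311) - 1*277) = √(1/(-297) - 277) = √(-1/297 - 277) = √(-82270/297) = I*√2714910/99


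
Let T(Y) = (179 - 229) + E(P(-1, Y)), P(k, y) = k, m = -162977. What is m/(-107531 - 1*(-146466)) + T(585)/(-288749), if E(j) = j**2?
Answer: -47057537958/11242442315 ≈ -4.1857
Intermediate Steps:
T(Y) = -49 (T(Y) = (179 - 229) + (-1)**2 = -50 + 1 = -49)
m/(-107531 - 1*(-146466)) + T(585)/(-288749) = -162977/(-107531 - 1*(-146466)) - 49/(-288749) = -162977/(-107531 + 146466) - 49*(-1/288749) = -162977/38935 + 49/288749 = -47057537958/11242442315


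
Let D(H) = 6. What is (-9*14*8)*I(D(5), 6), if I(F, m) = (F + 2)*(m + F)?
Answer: -96768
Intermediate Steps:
I(F, m) = (2 + F)*(F + m)
(-9*14*8)*I(D(5), 6) = (-9*14*8)*(6² + 2*6 + 2*6 + 6*6) = (-126*8)*(36 + 12 + 12 + 36) = -1008*96 = -96768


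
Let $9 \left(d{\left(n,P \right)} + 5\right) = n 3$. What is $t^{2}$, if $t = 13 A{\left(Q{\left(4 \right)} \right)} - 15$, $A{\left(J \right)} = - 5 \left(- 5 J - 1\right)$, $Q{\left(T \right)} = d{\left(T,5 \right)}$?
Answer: $\frac{11730625}{9} \approx 1.3034 \cdot 10^{6}$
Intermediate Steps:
$d{\left(n,P \right)} = -5 + \frac{n}{3}$ ($d{\left(n,P \right)} = -5 + \frac{n 3}{9} = -5 + \frac{3 n}{9} = -5 + \frac{n}{3}$)
$Q{\left(T \right)} = -5 + \frac{T}{3}$
$A{\left(J \right)} = 5 + 25 J$ ($A{\left(J \right)} = - 5 \left(-1 - 5 J\right) = 5 + 25 J$)
$t = - \frac{3425}{3}$ ($t = 13 \left(5 + 25 \left(-5 + \frac{1}{3} \cdot 4\right)\right) - 15 = 13 \left(5 + 25 \left(-5 + \frac{4}{3}\right)\right) - 15 = 13 \left(5 + 25 \left(- \frac{11}{3}\right)\right) - 15 = 13 \left(5 - \frac{275}{3}\right) - 15 = 13 \left(- \frac{260}{3}\right) - 15 = - \frac{3380}{3} - 15 = - \frac{3425}{3} \approx -1141.7$)
$t^{2} = \left(- \frac{3425}{3}\right)^{2} = \frac{11730625}{9}$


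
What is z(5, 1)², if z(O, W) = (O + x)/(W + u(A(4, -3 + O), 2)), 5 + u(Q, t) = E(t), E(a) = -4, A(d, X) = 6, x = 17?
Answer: 121/16 ≈ 7.5625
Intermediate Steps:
u(Q, t) = -9 (u(Q, t) = -5 - 4 = -9)
z(O, W) = (17 + O)/(-9 + W) (z(O, W) = (O + 17)/(W - 9) = (17 + O)/(-9 + W))
z(5, 1)² = ((17 + 5)/(-9 + 1))² = (22/(-8))² = (-⅛*22)² = (-11/4)² = 121/16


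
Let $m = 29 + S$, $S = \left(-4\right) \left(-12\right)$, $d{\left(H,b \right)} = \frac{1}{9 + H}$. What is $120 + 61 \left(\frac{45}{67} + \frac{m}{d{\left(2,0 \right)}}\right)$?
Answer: $\frac{3472474}{67} \approx 51828.0$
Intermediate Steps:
$S = 48$
$m = 77$ ($m = 29 + 48 = 77$)
$120 + 61 \left(\frac{45}{67} + \frac{m}{d{\left(2,0 \right)}}\right) = 120 + 61 \left(\frac{45}{67} + \frac{77}{\frac{1}{9 + 2}}\right) = 120 + 61 \left(45 \cdot \frac{1}{67} + \frac{77}{\frac{1}{11}}\right) = 120 + 61 \left(\frac{45}{67} + 77 \frac{1}{\frac{1}{11}}\right) = 120 + 61 \left(\frac{45}{67} + 77 \cdot 11\right) = 120 + 61 \left(\frac{45}{67} + 847\right) = 120 + 61 \cdot \frac{56794}{67} = 120 + \frac{3464434}{67} = \frac{3472474}{67}$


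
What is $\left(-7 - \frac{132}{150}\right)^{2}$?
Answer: $\frac{38809}{625} \approx 62.094$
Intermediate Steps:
$\left(-7 - \frac{132}{150}\right)^{2} = \left(-7 - \frac{22}{25}\right)^{2} = \left(- \frac{197}{25}\right)^{2} = \frac{38809}{625}$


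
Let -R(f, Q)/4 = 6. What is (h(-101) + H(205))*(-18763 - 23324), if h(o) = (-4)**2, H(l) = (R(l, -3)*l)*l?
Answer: 42448274808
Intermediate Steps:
R(f, Q) = -24 (R(f, Q) = -4*6 = -24)
H(l) = -24*l**2 (H(l) = (-24*l)*l = -24*l**2)
h(o) = 16
(h(-101) + H(205))*(-18763 - 23324) = (16 - 24*205**2)*(-18763 - 23324) = (16 - 24*42025)*(-42087) = (16 - 1008600)*(-42087) = -1008584*(-42087) = 42448274808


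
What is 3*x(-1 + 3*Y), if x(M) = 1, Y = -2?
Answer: 3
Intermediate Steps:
3*x(-1 + 3*Y) = 3*1 = 3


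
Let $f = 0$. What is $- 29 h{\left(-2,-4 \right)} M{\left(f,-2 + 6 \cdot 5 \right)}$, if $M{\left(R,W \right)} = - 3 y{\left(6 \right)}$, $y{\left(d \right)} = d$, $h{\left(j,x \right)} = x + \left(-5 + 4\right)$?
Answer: $-2610$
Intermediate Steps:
$h{\left(j,x \right)} = -1 + x$ ($h{\left(j,x \right)} = x - 1 = -1 + x$)
$M{\left(R,W \right)} = -18$ ($M{\left(R,W \right)} = \left(-3\right) 6 = -18$)
$- 29 h{\left(-2,-4 \right)} M{\left(f,-2 + 6 \cdot 5 \right)} = - 29 \left(-1 - 4\right) \left(-18\right) = \left(-29\right) \left(-5\right) \left(-18\right) = 145 \left(-18\right) = -2610$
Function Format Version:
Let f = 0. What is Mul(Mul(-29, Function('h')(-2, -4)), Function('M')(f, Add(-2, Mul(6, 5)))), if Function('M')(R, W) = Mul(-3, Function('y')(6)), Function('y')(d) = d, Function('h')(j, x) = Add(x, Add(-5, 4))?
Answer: -2610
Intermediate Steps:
Function('h')(j, x) = Add(-1, x) (Function('h')(j, x) = Add(x, -1) = Add(-1, x))
Function('M')(R, W) = -18 (Function('M')(R, W) = Mul(-3, 6) = -18)
Mul(Mul(-29, Function('h')(-2, -4)), Function('M')(f, Add(-2, Mul(6, 5)))) = Mul(Mul(-29, Add(-1, -4)), -18) = Mul(Mul(-29, -5), -18) = Mul(145, -18) = -2610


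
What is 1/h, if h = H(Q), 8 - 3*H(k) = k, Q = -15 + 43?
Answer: -3/20 ≈ -0.15000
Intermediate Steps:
Q = 28
H(k) = 8/3 - k/3
h = -20/3 (h = 8/3 - ⅓*28 = 8/3 - 28/3 = -20/3 ≈ -6.6667)
1/h = 1/(-20/3) = -3/20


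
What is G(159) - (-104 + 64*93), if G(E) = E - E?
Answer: -5848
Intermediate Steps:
G(E) = 0
G(159) - (-104 + 64*93) = 0 - (-104 + 64*93) = 0 - (-104 + 5952) = 0 - 1*5848 = 0 - 5848 = -5848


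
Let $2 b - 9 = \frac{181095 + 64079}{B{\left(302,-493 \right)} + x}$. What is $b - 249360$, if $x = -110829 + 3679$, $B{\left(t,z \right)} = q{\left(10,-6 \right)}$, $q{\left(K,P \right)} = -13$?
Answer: $- \frac{53443612067}{214326} \approx -2.4936 \cdot 10^{5}$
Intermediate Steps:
$B{\left(t,z \right)} = -13$
$x = -107150$
$b = \frac{719293}{214326}$ ($b = \frac{9}{2} + \frac{\left(181095 + 64079\right) \frac{1}{-13 - 107150}}{2} = \frac{9}{2} + \frac{245174 \frac{1}{-107163}}{2} = \frac{9}{2} + \frac{245174 \left(- \frac{1}{107163}\right)}{2} = \frac{9}{2} + \frac{1}{2} \left(- \frac{245174}{107163}\right) = \frac{9}{2} - \frac{122587}{107163} = \frac{719293}{214326} \approx 3.3561$)
$b - 249360 = \frac{719293}{214326} - 249360 = - \frac{53443612067}{214326}$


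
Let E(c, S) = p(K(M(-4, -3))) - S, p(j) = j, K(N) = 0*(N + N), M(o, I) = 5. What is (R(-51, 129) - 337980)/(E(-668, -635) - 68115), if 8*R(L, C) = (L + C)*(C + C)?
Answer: 95847/19280 ≈ 4.9713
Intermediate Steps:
R(L, C) = C*(C + L)/4 (R(L, C) = ((L + C)*(C + C))/8 = ((C + L)*(2*C))/8 = (2*C*(C + L))/8 = C*(C + L)/4)
K(N) = 0 (K(N) = 0*(2*N) = 0)
E(c, S) = -S (E(c, S) = 0 - S = -S)
(R(-51, 129) - 337980)/(E(-668, -635) - 68115) = ((¼)*129*(129 - 51) - 337980)/(-1*(-635) - 68115) = ((¼)*129*78 - 337980)/(635 - 68115) = (5031/2 - 337980)/(-67480) = -670929/2*(-1/67480) = 95847/19280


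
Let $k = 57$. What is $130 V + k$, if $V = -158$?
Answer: $-20483$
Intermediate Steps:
$130 V + k = 130 \left(-158\right) + 57 = -20540 + 57 = -20483$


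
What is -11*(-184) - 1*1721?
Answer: 303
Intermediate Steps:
-11*(-184) - 1*1721 = 2024 - 1721 = 303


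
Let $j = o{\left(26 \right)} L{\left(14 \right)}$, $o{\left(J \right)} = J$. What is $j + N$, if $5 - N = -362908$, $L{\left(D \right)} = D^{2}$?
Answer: $368009$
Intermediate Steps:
$N = 362913$ ($N = 5 - -362908 = 5 + 362908 = 362913$)
$j = 5096$ ($j = 26 \cdot 14^{2} = 26 \cdot 196 = 5096$)
$j + N = 5096 + 362913 = 368009$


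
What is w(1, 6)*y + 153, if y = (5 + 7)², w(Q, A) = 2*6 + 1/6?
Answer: 1905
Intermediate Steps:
w(Q, A) = 73/6 (w(Q, A) = 12 + ⅙ = 73/6)
y = 144 (y = 12² = 144)
w(1, 6)*y + 153 = (73/6)*144 + 153 = 1752 + 153 = 1905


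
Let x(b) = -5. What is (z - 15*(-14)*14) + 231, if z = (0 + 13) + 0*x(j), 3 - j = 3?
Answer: 3184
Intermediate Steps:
j = 0 (j = 3 - 1*3 = 3 - 3 = 0)
z = 13 (z = (0 + 13) + 0*(-5) = 13 + 0 = 13)
(z - 15*(-14)*14) + 231 = (13 - 15*(-14)*14) + 231 = (13 + 210*14) + 231 = (13 + 2940) + 231 = 2953 + 231 = 3184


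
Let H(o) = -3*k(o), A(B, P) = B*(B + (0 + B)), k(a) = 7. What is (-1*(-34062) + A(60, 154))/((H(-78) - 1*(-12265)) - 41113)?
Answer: -13754/9623 ≈ -1.4293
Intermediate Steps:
A(B, P) = 2*B² (A(B, P) = B*(B + B) = B*(2*B) = 2*B²)
H(o) = -21 (H(o) = -3*7 = -21)
(-1*(-34062) + A(60, 154))/((H(-78) - 1*(-12265)) - 41113) = (-1*(-34062) + 2*60²)/((-21 - 1*(-12265)) - 41113) = (34062 + 2*3600)/((-21 + 12265) - 41113) = (34062 + 7200)/(12244 - 41113) = 41262/(-28869) = 41262*(-1/28869) = -13754/9623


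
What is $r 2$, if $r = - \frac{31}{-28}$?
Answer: $\frac{31}{14} \approx 2.2143$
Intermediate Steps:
$r = \frac{31}{28}$ ($r = \left(-31\right) \left(- \frac{1}{28}\right) = \frac{31}{28} \approx 1.1071$)
$r 2 = \frac{31}{28} \cdot 2 = \frac{31}{14}$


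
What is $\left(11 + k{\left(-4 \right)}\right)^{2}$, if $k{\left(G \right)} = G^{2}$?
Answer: $729$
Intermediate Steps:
$\left(11 + k{\left(-4 \right)}\right)^{2} = \left(11 + \left(-4\right)^{2}\right)^{2} = \left(11 + 16\right)^{2} = 27^{2} = 729$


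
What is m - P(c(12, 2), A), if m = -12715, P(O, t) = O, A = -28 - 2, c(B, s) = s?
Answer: -12717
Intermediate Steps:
A = -30
m - P(c(12, 2), A) = -12715 - 1*2 = -12715 - 2 = -12717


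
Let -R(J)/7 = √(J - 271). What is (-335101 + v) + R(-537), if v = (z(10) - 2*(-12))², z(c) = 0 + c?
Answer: -333945 - 14*I*√202 ≈ -3.3395e+5 - 198.98*I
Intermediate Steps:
R(J) = -7*√(-271 + J) (R(J) = -7*√(J - 271) = -7*√(-271 + J))
z(c) = c
v = 1156 (v = (10 - 2*(-12))² = (10 + 24)² = 34² = 1156)
(-335101 + v) + R(-537) = (-335101 + 1156) - 7*√(-271 - 537) = -333945 - 14*I*√202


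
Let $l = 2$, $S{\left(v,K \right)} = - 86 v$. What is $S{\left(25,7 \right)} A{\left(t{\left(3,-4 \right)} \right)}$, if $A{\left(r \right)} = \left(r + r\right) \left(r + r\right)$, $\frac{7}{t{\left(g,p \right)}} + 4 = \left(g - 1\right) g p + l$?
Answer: $- \frac{105350}{169} \approx -623.37$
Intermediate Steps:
$t{\left(g,p \right)} = \frac{7}{-2 + g p \left(-1 + g\right)}$ ($t{\left(g,p \right)} = \frac{7}{-4 + \left(\left(g - 1\right) g p + 2\right)} = \frac{7}{-4 + \left(\left(-1 + g\right) g p + 2\right)} = \frac{7}{-4 + \left(g \left(-1 + g\right) p + 2\right)} = \frac{7}{-4 + \left(g p \left(-1 + g\right) + 2\right)} = \frac{7}{-4 + \left(2 + g p \left(-1 + g\right)\right)} = \frac{7}{-2 + g p \left(-1 + g\right)}$)
$A{\left(r \right)} = 4 r^{2}$ ($A{\left(r \right)} = 2 r 2 r = 4 r^{2}$)
$S{\left(25,7 \right)} A{\left(t{\left(3,-4 \right)} \right)} = \left(-86\right) 25 \cdot 4 \left(\frac{7}{-2 - 4 \cdot 3^{2} - 3 \left(-4\right)}\right)^{2} = - 2150 \cdot 4 \left(\frac{7}{-2 - 36 + 12}\right)^{2} = - 2150 \cdot 4 \left(\frac{7}{-26}\right)^{2} = - 2150 \cdot 4 \left(7 \left(- \frac{1}{26}\right)\right)^{2} = - 2150 \cdot 4 \left(- \frac{7}{26}\right)^{2} = - 2150 \cdot 4 \cdot \frac{49}{676} = \left(-2150\right) \frac{49}{169} = - \frac{105350}{169}$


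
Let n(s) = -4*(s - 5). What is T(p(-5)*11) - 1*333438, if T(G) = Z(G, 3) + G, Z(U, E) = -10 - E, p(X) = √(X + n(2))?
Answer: -333451 + 11*√7 ≈ -3.3342e+5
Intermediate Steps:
n(s) = 20 - 4*s (n(s) = -4*(-5 + s) = 20 - 4*s)
p(X) = √(12 + X) (p(X) = √(X + (20 - 4*2)) = √(X + (20 - 8)) = √(X + 12) = √(12 + X))
T(G) = -13 + G (T(G) = (-10 - 1*3) + G = (-10 - 3) + G = -13 + G)
T(p(-5)*11) - 1*333438 = (-13 + √(12 - 5)*11) - 1*333438 = (-13 + √7*11) - 333438 = (-13 + 11*√7) - 333438 = -333451 + 11*√7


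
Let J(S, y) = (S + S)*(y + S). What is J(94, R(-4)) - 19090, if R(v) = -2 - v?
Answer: -1042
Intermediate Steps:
J(S, y) = 2*S*(S + y) (J(S, y) = (2*S)*(S + y) = 2*S*(S + y))
J(94, R(-4)) - 19090 = 2*94*(94 + (-2 - 1*(-4))) - 19090 = 2*94*(94 + (-2 + 4)) - 19090 = 2*94*(94 + 2) - 19090 = 2*94*96 - 19090 = 18048 - 19090 = -1042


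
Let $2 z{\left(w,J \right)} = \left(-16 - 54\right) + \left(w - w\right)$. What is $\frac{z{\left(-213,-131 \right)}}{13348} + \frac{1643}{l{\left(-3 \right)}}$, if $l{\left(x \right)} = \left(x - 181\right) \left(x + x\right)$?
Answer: $\frac{5473031}{3684048} \approx 1.4856$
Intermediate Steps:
$z{\left(w,J \right)} = -35$ ($z{\left(w,J \right)} = \frac{\left(-16 - 54\right) + \left(w - w\right)}{2} = \frac{-70 + 0}{2} = \frac{1}{2} \left(-70\right) = -35$)
$l{\left(x \right)} = 2 x \left(-181 + x\right)$ ($l{\left(x \right)} = \left(-181 + x\right) 2 x = 2 x \left(-181 + x\right)$)
$\frac{z{\left(-213,-131 \right)}}{13348} + \frac{1643}{l{\left(-3 \right)}} = - \frac{35}{13348} + \frac{1643}{2 \left(-3\right) \left(-181 - 3\right)} = \left(-35\right) \frac{1}{13348} + \frac{1643}{2 \left(-3\right) \left(-184\right)} = - \frac{35}{13348} + \frac{1643}{1104} = \frac{5473031}{3684048}$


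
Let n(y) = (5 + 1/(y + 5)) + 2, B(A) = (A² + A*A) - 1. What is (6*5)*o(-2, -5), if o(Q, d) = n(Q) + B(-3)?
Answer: 730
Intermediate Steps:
B(A) = -1 + 2*A² (B(A) = (A² + A²) - 1 = 2*A² - 1 = -1 + 2*A²)
n(y) = 7 + 1/(5 + y) (n(y) = (5 + 1/(5 + y)) + 2 = 7 + 1/(5 + y))
o(Q, d) = 17 + (36 + 7*Q)/(5 + Q) (o(Q, d) = (36 + 7*Q)/(5 + Q) + (-1 + 2*(-3)²) = (36 + 7*Q)/(5 + Q) + (-1 + 2*9) = (36 + 7*Q)/(5 + Q) + (-1 + 18) = (36 + 7*Q)/(5 + Q) + 17 = 17 + (36 + 7*Q)/(5 + Q))
(6*5)*o(-2, -5) = (6*5)*((121 + 24*(-2))/(5 - 2)) = 30*((121 - 48)/3) = 30*((⅓)*73) = 30*(73/3) = 730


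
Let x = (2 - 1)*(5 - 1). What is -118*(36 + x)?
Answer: -4720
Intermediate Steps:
x = 4 (x = 1*4 = 4)
-118*(36 + x) = -118*(36 + 4) = -118*40 = -4720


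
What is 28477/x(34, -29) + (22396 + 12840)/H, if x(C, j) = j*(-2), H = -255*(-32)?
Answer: 29302001/59160 ≈ 495.30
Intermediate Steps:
H = 8160
x(C, j) = -2*j
28477/x(34, -29) + (22396 + 12840)/H = 28477/((-2*(-29))) + (22396 + 12840)/8160 = 28477/58 + 35236*(1/8160) = 28477*(1/58) + 8809/2040 = 28477/58 + 8809/2040 = 29302001/59160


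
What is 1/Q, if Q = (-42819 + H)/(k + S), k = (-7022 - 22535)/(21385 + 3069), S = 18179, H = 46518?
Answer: 444519709/90455346 ≈ 4.9142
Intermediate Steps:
k = -29557/24454 ≈ -1.2087
Q = 90455346/444519709 (Q = (-42819 + 46518)/(-29557/24454 + 18179) = 3699/(444519709/24454) = 3699*(24454/444519709) = 90455346/444519709 ≈ 0.20349)
1/Q = 1/(90455346/444519709) = 444519709/90455346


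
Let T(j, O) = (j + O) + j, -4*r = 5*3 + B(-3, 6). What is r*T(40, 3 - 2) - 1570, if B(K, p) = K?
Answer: -1813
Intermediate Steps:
r = -3 (r = -(5*3 - 3)/4 = -(15 - 3)/4 = -1/4*12 = -3)
T(j, O) = O + 2*j (T(j, O) = (O + j) + j = O + 2*j)
r*T(40, 3 - 2) - 1570 = -3*((3 - 2) + 2*40) - 1570 = -3*(1 + 80) - 1570 = -3*81 - 1570 = -243 - 1570 = -1813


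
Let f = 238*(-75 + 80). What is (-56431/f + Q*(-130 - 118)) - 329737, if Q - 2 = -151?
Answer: -348470581/1190 ≈ -2.9283e+5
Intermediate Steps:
Q = -149 (Q = 2 - 151 = -149)
f = 1190 (f = 238*5 = 1190)
(-56431/f + Q*(-130 - 118)) - 329737 = (-56431/1190 - 149*(-130 - 118)) - 329737 = (-56431*1/1190 - 149*(-248)) - 329737 = (-56431/1190 + 36952) - 329737 = 43916449/1190 - 329737 = -348470581/1190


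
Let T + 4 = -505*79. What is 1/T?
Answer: -1/39899 ≈ -2.5063e-5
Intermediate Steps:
T = -39899 (T = -4 - 505*79 = -4 - 39895 = -39899)
1/T = 1/(-39899) = -1/39899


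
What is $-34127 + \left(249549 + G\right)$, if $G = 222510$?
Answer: $437932$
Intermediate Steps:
$-34127 + \left(249549 + G\right) = -34127 + \left(249549 + 222510\right) = -34127 + 472059 = 437932$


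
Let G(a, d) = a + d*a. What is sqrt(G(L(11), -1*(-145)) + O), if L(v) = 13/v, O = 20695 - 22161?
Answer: 2*I*sqrt(39127)/11 ≈ 35.965*I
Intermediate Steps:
O = -1466
G(a, d) = a + a*d
sqrt(G(L(11), -1*(-145)) + O) = sqrt((13/11)*(1 - 1*(-145)) - 1466) = sqrt((13*(1/11))*(1 + 145) - 1466) = sqrt((13/11)*146 - 1466) = sqrt(1898/11 - 1466) = sqrt(-14228/11) = 2*I*sqrt(39127)/11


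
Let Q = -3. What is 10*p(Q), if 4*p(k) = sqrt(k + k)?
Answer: 5*I*sqrt(6)/2 ≈ 6.1237*I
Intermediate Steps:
p(k) = sqrt(2)*sqrt(k)/4 (p(k) = sqrt(k + k)/4 = sqrt(2*k)/4 = (sqrt(2)*sqrt(k))/4 = sqrt(2)*sqrt(k)/4)
10*p(Q) = 10*(sqrt(2)*sqrt(-3)/4) = 10*(sqrt(2)*(I*sqrt(3))/4) = 10*(I*sqrt(6)/4) = 5*I*sqrt(6)/2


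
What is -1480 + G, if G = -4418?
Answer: -5898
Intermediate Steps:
-1480 + G = -1480 - 4418 = -5898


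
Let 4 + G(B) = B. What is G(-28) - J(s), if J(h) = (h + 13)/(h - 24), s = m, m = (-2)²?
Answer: -623/20 ≈ -31.150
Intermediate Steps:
G(B) = -4 + B
m = 4
s = 4
J(h) = (13 + h)/(-24 + h)
G(-28) - J(s) = (-4 - 28) - (13 + 4)/(-24 + 4) = -32 - 17/(-20) = -32 - (-1)*17/20 = -32 - 1*(-17/20) = -32 + 17/20 = -623/20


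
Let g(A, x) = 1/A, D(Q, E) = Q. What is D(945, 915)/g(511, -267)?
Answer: 482895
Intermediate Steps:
D(945, 915)/g(511, -267) = 945/(1/511) = 945*511 = 482895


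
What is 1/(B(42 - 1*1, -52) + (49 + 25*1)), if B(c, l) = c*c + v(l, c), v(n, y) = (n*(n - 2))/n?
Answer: 1/1701 ≈ 0.00058789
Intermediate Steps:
v(n, y) = -2 + n (v(n, y) = (n*(-2 + n))/n = -2 + n)
B(c, l) = -2 + l + c² (B(c, l) = c*c + (-2 + l) = c² + (-2 + l) = -2 + l + c²)
1/(B(42 - 1*1, -52) + (49 + 25*1)) = 1/((-2 - 52 + (42 - 1*1)²) + (49 + 25*1)) = 1/((-2 - 52 + (42 - 1)²) + (49 + 25)) = 1/((-2 - 52 + 41²) + 74) = 1/((-2 - 52 + 1681) + 74) = 1/(1627 + 74) = 1/1701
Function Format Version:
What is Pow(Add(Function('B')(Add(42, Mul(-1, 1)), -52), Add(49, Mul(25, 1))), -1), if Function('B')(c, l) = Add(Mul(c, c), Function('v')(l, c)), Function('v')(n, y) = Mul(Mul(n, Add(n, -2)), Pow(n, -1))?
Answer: Rational(1, 1701) ≈ 0.00058789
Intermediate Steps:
Function('v')(n, y) = Add(-2, n) (Function('v')(n, y) = Mul(Mul(n, Add(-2, n)), Pow(n, -1)) = Add(-2, n))
Function('B')(c, l) = Add(-2, l, Pow(c, 2)) (Function('B')(c, l) = Add(Mul(c, c), Add(-2, l)) = Add(Pow(c, 2), Add(-2, l)) = Add(-2, l, Pow(c, 2)))
Pow(Add(Function('B')(Add(42, Mul(-1, 1)), -52), Add(49, Mul(25, 1))), -1) = Pow(Add(Add(-2, -52, Pow(Add(42, Mul(-1, 1)), 2)), Add(49, Mul(25, 1))), -1) = Pow(Add(Add(-2, -52, Pow(Add(42, -1), 2)), Add(49, 25)), -1) = Pow(Add(Add(-2, -52, Pow(41, 2)), 74), -1) = Pow(Add(Add(-2, -52, 1681), 74), -1) = Pow(Add(1627, 74), -1) = Pow(1701, -1) = Rational(1, 1701)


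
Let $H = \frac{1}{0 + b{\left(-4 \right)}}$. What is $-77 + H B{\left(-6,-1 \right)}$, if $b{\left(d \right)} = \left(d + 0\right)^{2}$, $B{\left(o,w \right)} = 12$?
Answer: $- \frac{305}{4} \approx -76.25$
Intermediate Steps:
$b{\left(d \right)} = d^{2}$
$H = \frac{1}{16}$ ($H = \frac{1}{0 + \left(-4\right)^{2}} = \frac{1}{0 + 16} = \frac{1}{16} \approx 0.0625$)
$-77 + H B{\left(-6,-1 \right)} = -77 + \frac{1}{16} \cdot 12 = -77 + \frac{3}{4} = - \frac{305}{4}$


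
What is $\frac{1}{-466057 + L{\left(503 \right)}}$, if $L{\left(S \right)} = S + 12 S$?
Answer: $- \frac{1}{459518} \approx -2.1762 \cdot 10^{-6}$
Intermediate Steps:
$L{\left(S \right)} = 13 S$
$\frac{1}{-466057 + L{\left(503 \right)}} = \frac{1}{-466057 + 13 \cdot 503} = \frac{1}{-466057 + 6539} = \frac{1}{-459518} = - \frac{1}{459518}$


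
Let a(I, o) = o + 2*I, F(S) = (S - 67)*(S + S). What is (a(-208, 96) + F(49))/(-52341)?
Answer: 2084/52341 ≈ 0.039816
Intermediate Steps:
F(S) = 2*S*(-67 + S) (F(S) = (-67 + S)*(2*S) = 2*S*(-67 + S))
(a(-208, 96) + F(49))/(-52341) = ((96 + 2*(-208)) + 2*49*(-67 + 49))/(-52341) = ((96 - 416) + 2*49*(-18))*(-1/52341) = (-320 - 1764)*(-1/52341) = -2084*(-1/52341) = 2084/52341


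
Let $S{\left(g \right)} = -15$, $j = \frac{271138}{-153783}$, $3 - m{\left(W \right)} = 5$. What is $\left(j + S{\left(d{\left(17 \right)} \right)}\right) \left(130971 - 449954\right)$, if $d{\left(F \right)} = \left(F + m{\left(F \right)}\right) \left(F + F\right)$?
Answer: $\frac{117471550427}{21969} \approx 5.3472 \cdot 10^{6}$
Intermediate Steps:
$m{\left(W \right)} = -2$ ($m{\left(W \right)} = 3 - 5 = -2$)
$d{\left(F \right)} = 2 F \left(-2 + F\right)$ ($d{\left(F \right)} = \left(F - 2\right) \left(F + F\right) = \left(-2 + F\right) 2 F = 2 F \left(-2 + F\right)$)
$j = - \frac{38734}{21969}$ ($j = 271138 \left(- \frac{1}{153783}\right) = - \frac{38734}{21969} \approx -1.7631$)
$\left(j + S{\left(d{\left(17 \right)} \right)}\right) \left(130971 - 449954\right) = \left(- \frac{38734}{21969} - 15\right) \left(130971 - 449954\right) = \left(- \frac{368269}{21969}\right) \left(-318983\right) = \frac{117471550427}{21969}$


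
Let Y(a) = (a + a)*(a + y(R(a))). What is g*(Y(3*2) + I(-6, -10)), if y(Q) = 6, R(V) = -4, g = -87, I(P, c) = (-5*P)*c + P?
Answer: 14094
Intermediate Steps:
I(P, c) = P - 5*P*c (I(P, c) = -5*P*c + P = P - 5*P*c)
Y(a) = 2*a*(6 + a) (Y(a) = (a + a)*(a + 6) = (2*a)*(6 + a) = 2*a*(6 + a))
g*(Y(3*2) + I(-6, -10)) = -87*(2*(3*2)*(6 + 3*2) - 6*(1 - 5*(-10))) = -87*(2*6*(6 + 6) - 6*(1 + 50)) = -87*(2*6*12 - 6*51) = -87*(144 - 306) = -87*(-162) = 14094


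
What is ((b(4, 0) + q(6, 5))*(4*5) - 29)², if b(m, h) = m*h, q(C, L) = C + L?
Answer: 36481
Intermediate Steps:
b(m, h) = h*m
((b(4, 0) + q(6, 5))*(4*5) - 29)² = ((0*4 + (6 + 5))*(4*5) - 29)² = ((0 + 11)*20 - 29)² = (11*20 - 29)² = (220 - 29)² = 191² = 36481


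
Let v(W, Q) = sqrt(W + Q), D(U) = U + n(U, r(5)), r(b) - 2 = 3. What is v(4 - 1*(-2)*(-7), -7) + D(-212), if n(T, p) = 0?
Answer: -212 + I*sqrt(17) ≈ -212.0 + 4.1231*I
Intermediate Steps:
r(b) = 5 (r(b) = 2 + 3 = 5)
D(U) = U (D(U) = U + 0 = U)
v(W, Q) = sqrt(Q + W)
v(4 - 1*(-2)*(-7), -7) + D(-212) = sqrt(-7 + (4 - 1*(-2)*(-7))) - 212 = sqrt(-7 + (4 + 2*(-7))) - 212 = sqrt(-7 + (4 - 14)) - 212 = sqrt(-7 - 10) - 212 = sqrt(-17) - 212 = I*sqrt(17) - 212 = -212 + I*sqrt(17)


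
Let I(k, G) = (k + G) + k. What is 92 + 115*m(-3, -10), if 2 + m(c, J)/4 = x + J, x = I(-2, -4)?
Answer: -9108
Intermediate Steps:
I(k, G) = G + 2*k (I(k, G) = (G + k) + k = G + 2*k)
x = -8 (x = -4 + 2*(-2) = -4 - 4 = -8)
m(c, J) = -40 + 4*J (m(c, J) = -8 + 4*(-8 + J) = -8 + (-32 + 4*J) = -40 + 4*J)
92 + 115*m(-3, -10) = 92 + 115*(-40 + 4*(-10)) = 92 + 115*(-40 - 40) = 92 + 115*(-80) = 92 - 9200 = -9108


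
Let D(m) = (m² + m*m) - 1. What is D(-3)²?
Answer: 289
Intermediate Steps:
D(m) = -1 + 2*m² (D(m) = (m² + m²) - 1 = 2*m² - 1 = -1 + 2*m²)
D(-3)² = (-1 + 2*(-3)²)² = (-1 + 2*9)² = (-1 + 18)² = 17² = 289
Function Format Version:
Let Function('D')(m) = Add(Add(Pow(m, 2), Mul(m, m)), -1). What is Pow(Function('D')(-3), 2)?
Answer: 289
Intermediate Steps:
Function('D')(m) = Add(-1, Mul(2, Pow(m, 2))) (Function('D')(m) = Add(Add(Pow(m, 2), Pow(m, 2)), -1) = Add(Mul(2, Pow(m, 2)), -1) = Add(-1, Mul(2, Pow(m, 2))))
Pow(Function('D')(-3), 2) = Pow(Add(-1, Mul(2, Pow(-3, 2))), 2) = Pow(Add(-1, Mul(2, 9)), 2) = Pow(Add(-1, 18), 2) = Pow(17, 2) = 289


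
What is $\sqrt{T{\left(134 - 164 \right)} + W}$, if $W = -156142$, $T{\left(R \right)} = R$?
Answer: $2 i \sqrt{39043} \approx 395.19 i$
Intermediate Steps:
$\sqrt{T{\left(134 - 164 \right)} + W} = \sqrt{\left(134 - 164\right) - 156142} = \sqrt{-30 - 156142} = \sqrt{-156172} = 2 i \sqrt{39043}$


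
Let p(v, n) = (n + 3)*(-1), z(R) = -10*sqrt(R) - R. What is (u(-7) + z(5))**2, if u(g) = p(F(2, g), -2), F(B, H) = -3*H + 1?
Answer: 536 + 120*sqrt(5) ≈ 804.33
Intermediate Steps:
F(B, H) = 1 - 3*H
z(R) = -R - 10*sqrt(R)
p(v, n) = -3 - n (p(v, n) = (3 + n)*(-1) = -3 - n)
u(g) = -1 (u(g) = -3 - 1*(-2) = -3 + 2 = -1)
(u(-7) + z(5))**2 = (-1 + (-1*5 - 10*sqrt(5)))**2 = (-1 + (-5 - 10*sqrt(5)))**2 = (-6 - 10*sqrt(5))**2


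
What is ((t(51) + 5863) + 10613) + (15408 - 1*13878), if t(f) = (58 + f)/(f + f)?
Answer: 1836721/102 ≈ 18007.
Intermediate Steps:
t(f) = (58 + f)/(2*f) (t(f) = (58 + f)/((2*f)) = (58 + f)*(1/(2*f)) = (58 + f)/(2*f))
((t(51) + 5863) + 10613) + (15408 - 1*13878) = (((½)*(58 + 51)/51 + 5863) + 10613) + (15408 - 1*13878) = (((½)*(1/51)*109 + 5863) + 10613) + (15408 - 13878) = ((109/102 + 5863) + 10613) + 1530 = (598135/102 + 10613) + 1530 = 1680661/102 + 1530 = 1836721/102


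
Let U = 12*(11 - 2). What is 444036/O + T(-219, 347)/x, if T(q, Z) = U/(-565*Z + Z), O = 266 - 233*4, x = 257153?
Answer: -310374375948661/465523818747 ≈ -666.72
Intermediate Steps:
U = 108 (U = 12*9 = 108)
O = -666 (O = 266 - 932 = -666)
T(q, Z) = -9/(47*Z) (T(q, Z) = 108/(-565*Z + Z) = 108/((-564*Z)) = 108*(-1/(564*Z)) = -9/(47*Z))
444036/O + T(-219, 347)/x = 444036/(-666) - 9/47/347/257153 = 444036*(-1/666) - 9/47*1/347*(1/257153) = -74006/111 - 9/16309*1/257153 = -74006/111 - 9/4193908277 = -310374375948661/465523818747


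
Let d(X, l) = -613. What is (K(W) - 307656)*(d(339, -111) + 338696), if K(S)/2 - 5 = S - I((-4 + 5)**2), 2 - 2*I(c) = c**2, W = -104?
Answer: -104080541965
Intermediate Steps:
I(c) = 1 - c**2/2
K(S) = 9 + 2*S (K(S) = 10 + 2*(S - (1 - (-4 + 5)**4/2)) = 10 + 2*(S - (1 - (1**2)**2/2)) = 10 + 2*(S - (1 - 1/2*1**2)) = 10 + 2*(S - (1 - 1/2*1)) = 10 + 2*(S - (1 - 1/2)) = 10 + 2*(S - 1*1/2) = 10 + 2*(S - 1/2) = 10 + 2*(-1/2 + S) = 10 + (-1 + 2*S) = 9 + 2*S)
(K(W) - 307656)*(d(339, -111) + 338696) = ((9 + 2*(-104)) - 307656)*(-613 + 338696) = ((9 - 208) - 307656)*338083 = (-199 - 307656)*338083 = -307855*338083 = -104080541965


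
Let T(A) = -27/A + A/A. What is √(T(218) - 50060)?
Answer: I*√2379009802/218 ≈ 223.74*I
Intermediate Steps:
T(A) = 1 - 27/A (T(A) = -27/A + 1 = 1 - 27/A)
√(T(218) - 50060) = √((-27 + 218)/218 - 50060) = √((1/218)*191 - 50060) = √(191/218 - 50060) = √(-10912889/218) = I*√2379009802/218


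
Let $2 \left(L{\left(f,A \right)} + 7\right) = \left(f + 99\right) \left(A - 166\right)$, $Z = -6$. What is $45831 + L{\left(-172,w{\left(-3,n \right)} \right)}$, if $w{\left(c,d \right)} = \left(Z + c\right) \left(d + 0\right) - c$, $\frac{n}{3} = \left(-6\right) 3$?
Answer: $\frac{68069}{2} \approx 34035.0$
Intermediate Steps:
$n = -54$ ($n = 3 \left(\left(-6\right) 3\right) = 3 \left(-18\right) = -54$)
$w{\left(c,d \right)} = - c + d \left(-6 + c\right)$ ($w{\left(c,d \right)} = \left(-6 + c\right) \left(d + 0\right) - c = \left(-6 + c\right) d - c = d \left(-6 + c\right) - c = - c + d \left(-6 + c\right)$)
$L{\left(f,A \right)} = -7 + \frac{\left(-166 + A\right) \left(99 + f\right)}{2}$ ($L{\left(f,A \right)} = -7 + \frac{\left(f + 99\right) \left(A - 166\right)}{2} = -7 + \frac{\left(99 + f\right) \left(-166 + A\right)}{2} = -7 + \frac{\left(-166 + A\right) \left(99 + f\right)}{2}$)
$45831 + L{\left(-172,w{\left(-3,n \right)} \right)} = 45831 + \left(-8224 - -14276 + \frac{99 \left(\left(-1\right) \left(-3\right) - -324 - -162\right)}{2} + \frac{1}{2} \left(\left(-1\right) \left(-3\right) - -324 - -162\right) \left(-172\right)\right) = 45831 + \left(-8224 + 14276 + \frac{99 \left(3 + 324 + 162\right)}{2} + \frac{1}{2} \left(3 + 324 + 162\right) \left(-172\right)\right) = 45831 + \left(-8224 + 14276 + \frac{99}{2} \cdot 489 + \frac{1}{2} \cdot 489 \left(-172\right)\right) = 45831 + \left(-8224 + 14276 + \frac{48411}{2} - 42054\right) = 45831 - \frac{23593}{2} = \frac{68069}{2}$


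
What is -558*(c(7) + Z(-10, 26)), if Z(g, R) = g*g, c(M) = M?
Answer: -59706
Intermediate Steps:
Z(g, R) = g²
-558*(c(7) + Z(-10, 26)) = -558*(7 + (-10)²) = -558*(7 + 100) = -558*107 = -59706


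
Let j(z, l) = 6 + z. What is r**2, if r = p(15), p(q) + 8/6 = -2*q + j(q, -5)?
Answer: 961/9 ≈ 106.78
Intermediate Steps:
p(q) = 14/3 - q (p(q) = -4/3 + (-2*q + (6 + q)) = -4/3 + (6 - q) = 14/3 - q)
r = -31/3 (r = 14/3 - 1*15 = 14/3 - 15 = -31/3 ≈ -10.333)
r**2 = (-31/3)**2 = 961/9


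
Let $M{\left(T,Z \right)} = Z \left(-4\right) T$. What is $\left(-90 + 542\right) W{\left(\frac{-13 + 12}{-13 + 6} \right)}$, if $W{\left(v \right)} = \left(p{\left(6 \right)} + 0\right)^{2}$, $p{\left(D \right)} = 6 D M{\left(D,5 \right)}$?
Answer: $8435404800$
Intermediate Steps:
$M{\left(T,Z \right)} = - 4 T Z$ ($M{\left(T,Z \right)} = - 4 Z T = - 4 T Z$)
$p{\left(D \right)} = - 120 D^{2}$ ($p{\left(D \right)} = 6 D \left(\left(-4\right) D 5\right) = 6 D \left(- 20 D\right) = - 120 D^{2}$)
$W{\left(v \right)} = 18662400$ ($W{\left(v \right)} = \left(- 120 \cdot 6^{2} + 0\right)^{2} = \left(\left(-120\right) 36 + 0\right)^{2} = \left(-4320 + 0\right)^{2} = \left(-4320\right)^{2} = 18662400$)
$\left(-90 + 542\right) W{\left(\frac{-13 + 12}{-13 + 6} \right)} = \left(-90 + 542\right) 18662400 = 452 \cdot 18662400 = 8435404800$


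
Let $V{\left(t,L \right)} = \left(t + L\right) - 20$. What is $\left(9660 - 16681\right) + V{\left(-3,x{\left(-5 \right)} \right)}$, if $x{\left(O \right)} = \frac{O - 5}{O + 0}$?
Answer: $-7042$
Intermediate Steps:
$x{\left(O \right)} = \frac{-5 + O}{O}$
$V{\left(t,L \right)} = -20 + L + t$ ($V{\left(t,L \right)} = \left(L + t\right) - 20 = -20 + L + t$)
$\left(9660 - 16681\right) + V{\left(-3,x{\left(-5 \right)} \right)} = \left(9660 - 16681\right) - \left(23 - \frac{-5 - 5}{-5}\right) = -7021 - 21 = -7042$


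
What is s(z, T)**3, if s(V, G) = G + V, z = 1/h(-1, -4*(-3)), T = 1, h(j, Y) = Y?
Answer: 2197/1728 ≈ 1.2714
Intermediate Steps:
z = 1/12 (z = 1/(-4*(-3)) = 1/12 ≈ 0.083333)
s(z, T)**3 = (1 + 1/12)**3 = (13/12)**3 = 2197/1728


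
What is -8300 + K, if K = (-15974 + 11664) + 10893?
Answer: -1717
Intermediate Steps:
K = 6583 (K = -4310 + 10893 = 6583)
-8300 + K = -8300 + 6583 = -1717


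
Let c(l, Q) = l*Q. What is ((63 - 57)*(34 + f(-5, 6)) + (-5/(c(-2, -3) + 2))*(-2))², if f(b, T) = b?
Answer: 491401/16 ≈ 30713.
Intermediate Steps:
c(l, Q) = Q*l
((63 - 57)*(34 + f(-5, 6)) + (-5/(c(-2, -3) + 2))*(-2))² = ((63 - 57)*(34 - 5) + (-5/(-3*(-2) + 2))*(-2))² = (6*29 + (-5/(6 + 2))*(-2))² = (174 + (-5/8)*(-2))² = (174 + ((⅛)*(-5))*(-2))² = (174 - 5/8*(-2))² = (174 + 5/4)² = (701/4)² = 491401/16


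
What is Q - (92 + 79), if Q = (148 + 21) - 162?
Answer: -164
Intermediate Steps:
Q = 7 (Q = 169 - 162 = 7)
Q - (92 + 79) = 7 - (92 + 79) = 7 - 1*171 = 7 - 171 = -164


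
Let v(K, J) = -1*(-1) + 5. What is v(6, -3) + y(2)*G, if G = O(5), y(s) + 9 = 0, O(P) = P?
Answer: -39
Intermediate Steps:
v(K, J) = 6 (v(K, J) = 1 + 5 = 6)
y(s) = -9 (y(s) = -9 + 0 = -9)
G = 5
v(6, -3) + y(2)*G = 6 - 9*5 = 6 - 45 = -39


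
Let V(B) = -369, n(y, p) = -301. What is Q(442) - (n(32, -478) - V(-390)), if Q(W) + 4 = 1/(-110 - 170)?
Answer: -20161/280 ≈ -72.004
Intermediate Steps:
Q(W) = -1121/280 (Q(W) = -4 + 1/(-110 - 170) = -4 + 1/(-280) = -4 - 1/280 = -1121/280)
Q(442) - (n(32, -478) - V(-390)) = -1121/280 - (-301 - 1*(-369)) = -1121/280 - (-301 + 369) = -1121/280 - 1*68 = -1121/280 - 68 = -20161/280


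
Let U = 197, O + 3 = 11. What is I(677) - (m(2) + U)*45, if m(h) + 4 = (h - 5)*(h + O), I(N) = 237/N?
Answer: -4965558/677 ≈ -7334.6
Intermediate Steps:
O = 8 (O = -3 + 11 = 8)
m(h) = -4 + (-5 + h)*(8 + h) (m(h) = -4 + (h - 5)*(h + 8) = -4 + (-5 + h)*(8 + h))
I(677) - (m(2) + U)*45 = 237/677 - ((-44 + 2**2 + 3*2) + 197)*45 = 237*(1/677) - ((-44 + 4 + 6) + 197)*45 = 237/677 - (-34 + 197)*45 = 237/677 - 163*45 = 237/677 - 1*7335 = 237/677 - 7335 = -4965558/677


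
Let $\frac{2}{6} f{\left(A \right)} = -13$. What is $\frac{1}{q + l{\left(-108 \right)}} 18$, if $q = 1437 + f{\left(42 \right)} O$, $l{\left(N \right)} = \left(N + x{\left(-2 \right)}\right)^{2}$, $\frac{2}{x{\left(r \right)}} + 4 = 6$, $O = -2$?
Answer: $\frac{9}{6482} \approx 0.0013885$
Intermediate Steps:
$f{\left(A \right)} = -39$ ($f{\left(A \right)} = 3 \left(-13\right) = -39$)
$x{\left(r \right)} = 1$ ($x{\left(r \right)} = \frac{2}{-4 + 6} = \frac{2}{2} = 2 \cdot \frac{1}{2} = 1$)
$l{\left(N \right)} = \left(1 + N\right)^{2}$ ($l{\left(N \right)} = \left(N + 1\right)^{2} = \left(1 + N\right)^{2}$)
$q = 1515$ ($q = 1437 - -78 = 1437 + 78 = 1515$)
$\frac{1}{q + l{\left(-108 \right)}} 18 = \frac{1}{1515 + \left(1 - 108\right)^{2}} \cdot 18 = \frac{1}{1515 + \left(-107\right)^{2}} \cdot 18 = \frac{1}{1515 + 11449} \cdot 18 = \frac{1}{12964} \cdot 18 = \frac{9}{6482}$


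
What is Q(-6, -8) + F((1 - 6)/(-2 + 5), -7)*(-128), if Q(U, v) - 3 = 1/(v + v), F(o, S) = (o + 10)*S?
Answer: 358541/48 ≈ 7469.6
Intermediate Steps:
F(o, S) = S*(10 + o) (F(o, S) = (10 + o)*S = S*(10 + o))
Q(U, v) = 3 + 1/(2*v) (Q(U, v) = 3 + 1/(v + v) = 3 + 1/(2*v))
Q(-6, -8) + F((1 - 6)/(-2 + 5), -7)*(-128) = (3 + (½)/(-8)) - 7*(10 + (1 - 6)/(-2 + 5))*(-128) = (3 + (½)*(-⅛)) - 7*(10 - 5/3)*(-128) = (3 - 1/16) - 7*(10 - 5*⅓)*(-128) = 47/16 - 7*(10 - 5/3)*(-128) = 47/16 - 7*25/3*(-128) = 47/16 - 175/3*(-128) = 47/16 + 22400/3 = 358541/48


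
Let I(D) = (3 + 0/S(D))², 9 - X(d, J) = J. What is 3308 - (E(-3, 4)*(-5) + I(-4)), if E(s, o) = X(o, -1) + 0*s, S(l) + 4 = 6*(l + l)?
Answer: 3349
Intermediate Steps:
S(l) = -4 + 12*l (S(l) = -4 + 6*(l + l) = -4 + 6*(2*l) = -4 + 12*l)
X(d, J) = 9 - J
E(s, o) = 10 (E(s, o) = (9 - 1*(-1)) + 0*s = (9 + 1) + 0 = 10 + 0 = 10)
I(D) = 9 (I(D) = (3 + 0/(-4 + 12*D))² = (3 + 0)² = 3² = 9)
3308 - (E(-3, 4)*(-5) + I(-4)) = 3308 - (10*(-5) + 9) = 3308 - (-50 + 9) = 3308 - 1*(-41) = 3308 + 41 = 3349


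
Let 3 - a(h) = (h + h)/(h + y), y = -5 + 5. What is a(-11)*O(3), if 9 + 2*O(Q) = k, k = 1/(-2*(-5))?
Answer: -89/20 ≈ -4.4500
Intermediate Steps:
k = ⅒ (k = 1/10 = ⅒ ≈ 0.10000)
O(Q) = -89/20 (O(Q) = -9/2 + (½)*(⅒) = -9/2 + 1/20 = -89/20)
y = 0
a(h) = 1 (a(h) = 3 - (h + h)/(h + 0) = 3 - 2*h/h = 3 - 1*2 = 3 - 2 = 1)
a(-11)*O(3) = 1*(-89/20) = -89/20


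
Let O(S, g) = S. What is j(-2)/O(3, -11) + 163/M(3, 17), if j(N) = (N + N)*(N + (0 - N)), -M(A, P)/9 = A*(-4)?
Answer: 163/108 ≈ 1.5093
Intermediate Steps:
M(A, P) = 36*A (M(A, P) = -9*A*(-4) = -(-36)*A = 36*A)
j(N) = 0 (j(N) = (2*N)*(N - N) = (2*N)*0 = 0)
j(-2)/O(3, -11) + 163/M(3, 17) = 0/3 + 163/((36*3)) = 0*(⅓) + 163/108 = 0 + 163*(1/108) = 0 + 163/108 = 163/108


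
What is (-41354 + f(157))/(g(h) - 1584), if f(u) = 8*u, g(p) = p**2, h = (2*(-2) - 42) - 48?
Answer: -20049/3626 ≈ -5.5292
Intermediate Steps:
h = -94 (h = (-4 - 42) - 48 = -46 - 48 = -94)
(-41354 + f(157))/(g(h) - 1584) = (-41354 + 8*157)/((-94)**2 - 1584) = (-41354 + 1256)/(8836 - 1584) = -40098/7252 = -40098*1/7252 = -20049/3626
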